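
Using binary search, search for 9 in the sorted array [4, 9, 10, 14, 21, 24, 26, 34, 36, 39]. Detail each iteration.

Binary search for 9 in [4, 9, 10, 14, 21, 24, 26, 34, 36, 39]:

lo=0, hi=9, mid=4, arr[mid]=21 -> 21 > 9, search left half
lo=0, hi=3, mid=1, arr[mid]=9 -> Found target at index 1!

Binary search finds 9 at index 1 after 2 comparisons. The search repeatedly halves the search space by comparing with the middle element.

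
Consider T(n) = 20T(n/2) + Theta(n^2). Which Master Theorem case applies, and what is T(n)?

Master Theorem for T(n) = 20T(n/2) + O(n^2):

a = 20, b = 2, c = 2
log_b(a) = log_2(20) = 4.3219

Case 1: c = 2 < log_2(20) = 4.3219
T(n) = O(n^(log_2 20))

For T(n) = 20T(n/2) + O(n^2): log_2(20) = 4.3219. This is Case 1 of the Master Theorem (c < log_b(a), work dominated by leaves), giving O(n^(log_2 20)).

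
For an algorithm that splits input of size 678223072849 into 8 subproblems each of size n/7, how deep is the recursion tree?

For divide and conquer with division factor 7:

Problem sizes at each level:
Level 0: 678223072849
Level 1: 96889010407
Level 2: 13841287201
Level 3: 1977326743
Level 4: 282475249
Level 5: 40353607
Level 6: 5764801
Level 7: 823543
Level 8: 117649
Level 9: 16807
Level 10: 2401
Level 11: 343
Level 12: 49
Level 13: 7
Level 14: 1

The root is level 0 and the size-1 base case is level 14 (the tree spans levels 0 through 14, i.e. 15 levels counting the root), so the depth is the number of divisions: log_7(678223072849) = 14

The recursion tree depth is log_7(678223072849) = 14. At each level, the problem size is divided by 7, so it takes 14 divisions to reduce to a base case of size 1. The algorithm makes 8 recursive calls at each level.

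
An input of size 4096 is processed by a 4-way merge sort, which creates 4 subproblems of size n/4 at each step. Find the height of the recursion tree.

For divide and conquer with division factor 4:

Problem sizes at each level:
Level 0: 4096
Level 1: 1024
Level 2: 256
Level 3: 64
Level 4: 16
Level 5: 4
Level 6: 1

The root is level 0 and the size-1 base case is level 6 (the tree spans levels 0 through 6, i.e. 7 levels counting the root), so the depth is the number of divisions: log_4(4096) = 6

The recursion tree depth is log_4(4096) = 6. At each level, the problem size is divided by 4, so it takes 6 divisions to reduce to a base case of size 1. The algorithm makes 4 recursive calls at each level.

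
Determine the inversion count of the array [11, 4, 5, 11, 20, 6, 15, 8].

Finding inversions in [11, 4, 5, 11, 20, 6, 15, 8]:

(0, 1): arr[0]=11 > arr[1]=4
(0, 2): arr[0]=11 > arr[2]=5
(0, 5): arr[0]=11 > arr[5]=6
(0, 7): arr[0]=11 > arr[7]=8
(3, 5): arr[3]=11 > arr[5]=6
(3, 7): arr[3]=11 > arr[7]=8
(4, 5): arr[4]=20 > arr[5]=6
(4, 6): arr[4]=20 > arr[6]=15
(4, 7): arr[4]=20 > arr[7]=8
(6, 7): arr[6]=15 > arr[7]=8

Total inversions: 10

The array has 10 inversion(s): (0,1), (0,2), (0,5), (0,7), (3,5), (3,7), (4,5), (4,6), (4,7), (6,7). Each pair (i,j) satisfies i < j and arr[i] > arr[j].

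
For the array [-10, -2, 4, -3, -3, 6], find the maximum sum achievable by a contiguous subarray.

Using Kadane's algorithm on [-10, -2, 4, -3, -3, 6]:

Scanning through the array:
Position 1 (value -2): max_ending_here = -2, max_so_far = -2
Position 2 (value 4): max_ending_here = 4, max_so_far = 4
Position 3 (value -3): max_ending_here = 1, max_so_far = 4
Position 4 (value -3): max_ending_here = -2, max_so_far = 4
Position 5 (value 6): max_ending_here = 6, max_so_far = 6

Maximum subarray: [6]
Maximum sum: 6

The maximum subarray is [6] with sum 6. This subarray runs from index 5 to index 5.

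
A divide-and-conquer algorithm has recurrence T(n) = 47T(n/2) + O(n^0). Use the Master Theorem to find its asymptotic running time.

Master Theorem for T(n) = 47T(n/2) + O(n^0):

a = 47, b = 2, c = 0
log_b(a) = log_2(47) = 5.5546

Case 1: c = 0 < log_2(47) = 5.5546
T(n) = O(n^(log_2 47))

For T(n) = 47T(n/2) + O(n^0): log_2(47) = 5.5546. This is Case 1 of the Master Theorem (c < log_b(a), work dominated by leaves), giving O(n^(log_2 47)).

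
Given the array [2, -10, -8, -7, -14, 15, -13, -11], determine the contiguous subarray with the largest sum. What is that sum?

Using Kadane's algorithm on [2, -10, -8, -7, -14, 15, -13, -11]:

Scanning through the array:
Position 1 (value -10): max_ending_here = -8, max_so_far = 2
Position 2 (value -8): max_ending_here = -8, max_so_far = 2
Position 3 (value -7): max_ending_here = -7, max_so_far = 2
Position 4 (value -14): max_ending_here = -14, max_so_far = 2
Position 5 (value 15): max_ending_here = 15, max_so_far = 15
Position 6 (value -13): max_ending_here = 2, max_so_far = 15
Position 7 (value -11): max_ending_here = -9, max_so_far = 15

Maximum subarray: [15]
Maximum sum: 15

The maximum subarray is [15] with sum 15. This subarray runs from index 5 to index 5.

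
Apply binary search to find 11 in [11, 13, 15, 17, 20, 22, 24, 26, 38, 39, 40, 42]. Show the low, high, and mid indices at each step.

Binary search for 11 in [11, 13, 15, 17, 20, 22, 24, 26, 38, 39, 40, 42]:

lo=0, hi=11, mid=5, arr[mid]=22 -> 22 > 11, search left half
lo=0, hi=4, mid=2, arr[mid]=15 -> 15 > 11, search left half
lo=0, hi=1, mid=0, arr[mid]=11 -> Found target at index 0!

Binary search finds 11 at index 0 after 3 comparisons. The search repeatedly halves the search space by comparing with the middle element.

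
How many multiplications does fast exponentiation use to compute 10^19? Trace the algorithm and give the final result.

Computing 10^19 by squaring (build up from 10^1; each line after the first costs one multiplication):

10^1 = 10
10^2 = (10^1)^2 = 10^2 = 100
10^4 = (10^2)^2 = 100^2 = 10000
10^8 = (10^4)^2 = 10000^2 = 100000000
10^9 = 10 * 10^8 = 10 * 100000000 = 1000000000
10^18 = (10^9)^2 = 1000000000^2 = 1000000000000000000
10^19 = 10 * 10^18 = 10 * 1000000000000000000 = 10000000000000000000

Result: 10000000000000000000
Multiplications needed: 6 (6 lines after 10^1)

10^19 = 10000000000000000000. Using exponentiation by squaring, this requires 6 multiplications. The key idea: if the exponent is even, square the half-power; if odd, multiply by the base once.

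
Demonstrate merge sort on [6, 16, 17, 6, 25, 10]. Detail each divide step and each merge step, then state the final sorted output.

Merge sort trace:

Split: [6, 16, 17, 6, 25, 10] -> [6, 16, 17] and [6, 25, 10]
  Split: [6, 16, 17] -> [6] and [16, 17]
    Split: [16, 17] -> [16] and [17]
    Merge: [16] + [17] -> [16, 17]
  Merge: [6] + [16, 17] -> [6, 16, 17]
  Split: [6, 25, 10] -> [6] and [25, 10]
    Split: [25, 10] -> [25] and [10]
    Merge: [25] + [10] -> [10, 25]
  Merge: [6] + [10, 25] -> [6, 10, 25]
Merge: [6, 16, 17] + [6, 10, 25] -> [6, 6, 10, 16, 17, 25]

Final sorted array: [6, 6, 10, 16, 17, 25]

The merge sort proceeds by recursively splitting the array and merging sorted halves.
After all merges, the sorted array is [6, 6, 10, 16, 17, 25].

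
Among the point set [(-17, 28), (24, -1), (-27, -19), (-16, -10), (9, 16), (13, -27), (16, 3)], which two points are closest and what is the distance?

Computing all pairwise distances among 7 points:

d((-17, 28), (24, -1)) = 50.2195
d((-17, 28), (-27, -19)) = 48.0521
d((-17, 28), (-16, -10)) = 38.0132
d((-17, 28), (9, 16)) = 28.6356
d((-17, 28), (13, -27)) = 62.6498
d((-17, 28), (16, 3)) = 41.4005
d((24, -1), (-27, -19)) = 54.0833
d((24, -1), (-16, -10)) = 41.0
d((24, -1), (9, 16)) = 22.6716
d((24, -1), (13, -27)) = 28.2312
d((24, -1), (16, 3)) = 8.9443 <-- minimum
d((-27, -19), (-16, -10)) = 14.2127
d((-27, -19), (9, 16)) = 50.2096
d((-27, -19), (13, -27)) = 40.7922
d((-27, -19), (16, 3)) = 48.3011
d((-16, -10), (9, 16)) = 36.0694
d((-16, -10), (13, -27)) = 33.6155
d((-16, -10), (16, 3)) = 34.5398
d((9, 16), (13, -27)) = 43.1856
d((9, 16), (16, 3)) = 14.7648
d((13, -27), (16, 3)) = 30.1496

Closest pair: (24, -1) and (16, 3) with distance 8.9443

The closest pair is (24, -1) and (16, 3) with Euclidean distance 8.9443. For 7 points, brute-force pairwise comparison is shown above. For large n, the divide-and-conquer algorithm (sort by x, recurse on halves, check the dividing strip) achieves O(n log n).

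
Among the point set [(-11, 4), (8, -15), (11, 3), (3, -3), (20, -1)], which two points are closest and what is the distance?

Computing all pairwise distances among 5 points:

d((-11, 4), (8, -15)) = 26.8701
d((-11, 4), (11, 3)) = 22.0227
d((-11, 4), (3, -3)) = 15.6525
d((-11, 4), (20, -1)) = 31.4006
d((8, -15), (11, 3)) = 18.2483
d((8, -15), (3, -3)) = 13.0
d((8, -15), (20, -1)) = 18.4391
d((11, 3), (3, -3)) = 10.0
d((11, 3), (20, -1)) = 9.8489 <-- minimum
d((3, -3), (20, -1)) = 17.1172

Closest pair: (11, 3) and (20, -1) with distance 9.8489

The closest pair is (11, 3) and (20, -1) with Euclidean distance 9.8489. For 5 points, brute-force pairwise comparison is shown above. For large n, the divide-and-conquer algorithm (sort by x, recurse on halves, check the dividing strip) achieves O(n log n).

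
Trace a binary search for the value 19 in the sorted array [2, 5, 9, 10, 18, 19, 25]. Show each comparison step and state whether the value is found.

Binary search for 19 in [2, 5, 9, 10, 18, 19, 25]:

lo=0, hi=6, mid=3, arr[mid]=10 -> 10 < 19, search right half
lo=4, hi=6, mid=5, arr[mid]=19 -> Found target at index 5!

Binary search finds 19 at index 5 after 2 comparisons. The search repeatedly halves the search space by comparing with the middle element.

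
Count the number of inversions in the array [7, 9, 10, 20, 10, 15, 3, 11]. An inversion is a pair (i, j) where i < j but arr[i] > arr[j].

Finding inversions in [7, 9, 10, 20, 10, 15, 3, 11]:

(0, 6): arr[0]=7 > arr[6]=3
(1, 6): arr[1]=9 > arr[6]=3
(2, 6): arr[2]=10 > arr[6]=3
(3, 4): arr[3]=20 > arr[4]=10
(3, 5): arr[3]=20 > arr[5]=15
(3, 6): arr[3]=20 > arr[6]=3
(3, 7): arr[3]=20 > arr[7]=11
(4, 6): arr[4]=10 > arr[6]=3
(5, 6): arr[5]=15 > arr[6]=3
(5, 7): arr[5]=15 > arr[7]=11

Total inversions: 10

The array has 10 inversion(s): (0,6), (1,6), (2,6), (3,4), (3,5), (3,6), (3,7), (4,6), (5,6), (5,7). Each pair (i,j) satisfies i < j and arr[i] > arr[j].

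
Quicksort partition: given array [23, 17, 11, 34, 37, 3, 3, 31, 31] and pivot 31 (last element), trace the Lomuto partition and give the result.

Lomuto partition with pivot = 31:

Initial array: [23, 17, 11, 34, 37, 3, 3, 31, 31]

arr[0]=23 <= 31: swap with position 0, array becomes [23, 17, 11, 34, 37, 3, 3, 31, 31]
arr[1]=17 <= 31: swap with position 1, array becomes [23, 17, 11, 34, 37, 3, 3, 31, 31]
arr[2]=11 <= 31: swap with position 2, array becomes [23, 17, 11, 34, 37, 3, 3, 31, 31]
arr[3]=34 > 31: no swap
arr[4]=37 > 31: no swap
arr[5]=3 <= 31: swap with position 3, array becomes [23, 17, 11, 3, 37, 34, 3, 31, 31]
arr[6]=3 <= 31: swap with position 4, array becomes [23, 17, 11, 3, 3, 34, 37, 31, 31]
arr[7]=31 <= 31: swap with position 5, array becomes [23, 17, 11, 3, 3, 31, 37, 34, 31]

Place pivot at position 6: [23, 17, 11, 3, 3, 31, 31, 34, 37]
Pivot position: 6

After partitioning with pivot 31, the array becomes [23, 17, 11, 3, 3, 31, 31, 34, 37]. The pivot is placed at index 6. All elements to the left of the pivot are <= 31, and all elements to the right are > 31.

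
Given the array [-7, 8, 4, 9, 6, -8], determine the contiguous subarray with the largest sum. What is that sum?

Using Kadane's algorithm on [-7, 8, 4, 9, 6, -8]:

Scanning through the array:
Position 1 (value 8): max_ending_here = 8, max_so_far = 8
Position 2 (value 4): max_ending_here = 12, max_so_far = 12
Position 3 (value 9): max_ending_here = 21, max_so_far = 21
Position 4 (value 6): max_ending_here = 27, max_so_far = 27
Position 5 (value -8): max_ending_here = 19, max_so_far = 27

Maximum subarray: [8, 4, 9, 6]
Maximum sum: 27

The maximum subarray is [8, 4, 9, 6] with sum 27. This subarray runs from index 1 to index 4.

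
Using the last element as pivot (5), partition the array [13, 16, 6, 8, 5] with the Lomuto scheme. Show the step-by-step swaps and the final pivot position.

Lomuto partition with pivot = 5:

Initial array: [13, 16, 6, 8, 5]

arr[0]=13 > 5: no swap
arr[1]=16 > 5: no swap
arr[2]=6 > 5: no swap
arr[3]=8 > 5: no swap

Place pivot at position 0: [5, 16, 6, 8, 13]
Pivot position: 0

After partitioning with pivot 5, the array becomes [5, 16, 6, 8, 13]. The pivot is placed at index 0. All elements to the left of the pivot are <= 5, and all elements to the right are > 5.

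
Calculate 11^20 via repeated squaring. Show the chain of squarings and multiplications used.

Computing 11^20 by squaring (build up from 11^1; each line after the first costs one multiplication):

11^1 = 11
11^2 = (11^1)^2 = 11^2 = 121
11^4 = (11^2)^2 = 121^2 = 14641
11^5 = 11 * 11^4 = 11 * 14641 = 161051
11^10 = (11^5)^2 = 161051^2 = 25937424601
11^20 = (11^10)^2 = 25937424601^2 = 672749994932560009201

Result: 672749994932560009201
Multiplications needed: 5 (5 lines after 11^1)

11^20 = 672749994932560009201. Using exponentiation by squaring, this requires 5 multiplications. The key idea: if the exponent is even, square the half-power; if odd, multiply by the base once.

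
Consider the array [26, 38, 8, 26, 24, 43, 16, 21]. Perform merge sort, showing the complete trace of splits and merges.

Merge sort trace:

Split: [26, 38, 8, 26, 24, 43, 16, 21] -> [26, 38, 8, 26] and [24, 43, 16, 21]
  Split: [26, 38, 8, 26] -> [26, 38] and [8, 26]
    Split: [26, 38] -> [26] and [38]
    Merge: [26] + [38] -> [26, 38]
    Split: [8, 26] -> [8] and [26]
    Merge: [8] + [26] -> [8, 26]
  Merge: [26, 38] + [8, 26] -> [8, 26, 26, 38]
  Split: [24, 43, 16, 21] -> [24, 43] and [16, 21]
    Split: [24, 43] -> [24] and [43]
    Merge: [24] + [43] -> [24, 43]
    Split: [16, 21] -> [16] and [21]
    Merge: [16] + [21] -> [16, 21]
  Merge: [24, 43] + [16, 21] -> [16, 21, 24, 43]
Merge: [8, 26, 26, 38] + [16, 21, 24, 43] -> [8, 16, 21, 24, 26, 26, 38, 43]

Final sorted array: [8, 16, 21, 24, 26, 26, 38, 43]

The merge sort proceeds by recursively splitting the array and merging sorted halves.
After all merges, the sorted array is [8, 16, 21, 24, 26, 26, 38, 43].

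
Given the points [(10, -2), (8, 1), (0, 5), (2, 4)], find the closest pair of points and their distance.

Computing all pairwise distances among 4 points:

d((10, -2), (8, 1)) = 3.6056
d((10, -2), (0, 5)) = 12.2066
d((10, -2), (2, 4)) = 10.0
d((8, 1), (0, 5)) = 8.9443
d((8, 1), (2, 4)) = 6.7082
d((0, 5), (2, 4)) = 2.2361 <-- minimum

Closest pair: (0, 5) and (2, 4) with distance 2.2361

The closest pair is (0, 5) and (2, 4) with Euclidean distance 2.2361. For 4 points, brute-force pairwise comparison is shown above. For large n, the divide-and-conquer algorithm (sort by x, recurse on halves, check the dividing strip) achieves O(n log n).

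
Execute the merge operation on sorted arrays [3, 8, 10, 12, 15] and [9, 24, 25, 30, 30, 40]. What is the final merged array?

Merging process:

Compare 3 vs 9: take 3 from left. Merged: [3]
Compare 8 vs 9: take 8 from left. Merged: [3, 8]
Compare 10 vs 9: take 9 from right. Merged: [3, 8, 9]
Compare 10 vs 24: take 10 from left. Merged: [3, 8, 9, 10]
Compare 12 vs 24: take 12 from left. Merged: [3, 8, 9, 10, 12]
Compare 15 vs 24: take 15 from left. Merged: [3, 8, 9, 10, 12, 15]
Append remaining from right: [24, 25, 30, 30, 40]. Merged: [3, 8, 9, 10, 12, 15, 24, 25, 30, 30, 40]

Final merged array: [3, 8, 9, 10, 12, 15, 24, 25, 30, 30, 40]
Total comparisons: 6

The merged array is [3, 8, 9, 10, 12, 15, 24, 25, 30, 30, 40], requiring 6 comparisons. The merge step runs in O(n) time where n is the total number of elements.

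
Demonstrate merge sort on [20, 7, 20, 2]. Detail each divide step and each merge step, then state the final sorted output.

Merge sort trace:

Split: [20, 7, 20, 2] -> [20, 7] and [20, 2]
  Split: [20, 7] -> [20] and [7]
  Merge: [20] + [7] -> [7, 20]
  Split: [20, 2] -> [20] and [2]
  Merge: [20] + [2] -> [2, 20]
Merge: [7, 20] + [2, 20] -> [2, 7, 20, 20]

Final sorted array: [2, 7, 20, 20]

The merge sort proceeds by recursively splitting the array and merging sorted halves.
After all merges, the sorted array is [2, 7, 20, 20].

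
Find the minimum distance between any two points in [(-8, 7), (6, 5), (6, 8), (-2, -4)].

Computing all pairwise distances among 4 points:

d((-8, 7), (6, 5)) = 14.1421
d((-8, 7), (6, 8)) = 14.0357
d((-8, 7), (-2, -4)) = 12.53
d((6, 5), (6, 8)) = 3.0 <-- minimum
d((6, 5), (-2, -4)) = 12.0416
d((6, 8), (-2, -4)) = 14.4222

Closest pair: (6, 5) and (6, 8) with distance 3.0

The closest pair is (6, 5) and (6, 8) with Euclidean distance 3.0. For 4 points, brute-force pairwise comparison is shown above. For large n, the divide-and-conquer algorithm (sort by x, recurse on halves, check the dividing strip) achieves O(n log n).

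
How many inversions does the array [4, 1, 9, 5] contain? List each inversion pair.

Finding inversions in [4, 1, 9, 5]:

(0, 1): arr[0]=4 > arr[1]=1
(2, 3): arr[2]=9 > arr[3]=5

Total inversions: 2

The array has 2 inversion(s): (0,1), (2,3). Each pair (i,j) satisfies i < j and arr[i] > arr[j].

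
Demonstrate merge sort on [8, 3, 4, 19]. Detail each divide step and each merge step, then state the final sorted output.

Merge sort trace:

Split: [8, 3, 4, 19] -> [8, 3] and [4, 19]
  Split: [8, 3] -> [8] and [3]
  Merge: [8] + [3] -> [3, 8]
  Split: [4, 19] -> [4] and [19]
  Merge: [4] + [19] -> [4, 19]
Merge: [3, 8] + [4, 19] -> [3, 4, 8, 19]

Final sorted array: [3, 4, 8, 19]

The merge sort proceeds by recursively splitting the array and merging sorted halves.
After all merges, the sorted array is [3, 4, 8, 19].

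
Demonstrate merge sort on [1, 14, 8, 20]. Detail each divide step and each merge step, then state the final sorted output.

Merge sort trace:

Split: [1, 14, 8, 20] -> [1, 14] and [8, 20]
  Split: [1, 14] -> [1] and [14]
  Merge: [1] + [14] -> [1, 14]
  Split: [8, 20] -> [8] and [20]
  Merge: [8] + [20] -> [8, 20]
Merge: [1, 14] + [8, 20] -> [1, 8, 14, 20]

Final sorted array: [1, 8, 14, 20]

The merge sort proceeds by recursively splitting the array and merging sorted halves.
After all merges, the sorted array is [1, 8, 14, 20].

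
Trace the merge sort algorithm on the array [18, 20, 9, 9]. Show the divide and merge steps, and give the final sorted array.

Merge sort trace:

Split: [18, 20, 9, 9] -> [18, 20] and [9, 9]
  Split: [18, 20] -> [18] and [20]
  Merge: [18] + [20] -> [18, 20]
  Split: [9, 9] -> [9] and [9]
  Merge: [9] + [9] -> [9, 9]
Merge: [18, 20] + [9, 9] -> [9, 9, 18, 20]

Final sorted array: [9, 9, 18, 20]

The merge sort proceeds by recursively splitting the array and merging sorted halves.
After all merges, the sorted array is [9, 9, 18, 20].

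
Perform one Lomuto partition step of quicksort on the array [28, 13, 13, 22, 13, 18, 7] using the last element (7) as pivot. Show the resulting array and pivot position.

Lomuto partition with pivot = 7:

Initial array: [28, 13, 13, 22, 13, 18, 7]

arr[0]=28 > 7: no swap
arr[1]=13 > 7: no swap
arr[2]=13 > 7: no swap
arr[3]=22 > 7: no swap
arr[4]=13 > 7: no swap
arr[5]=18 > 7: no swap

Place pivot at position 0: [7, 13, 13, 22, 13, 18, 28]
Pivot position: 0

After partitioning with pivot 7, the array becomes [7, 13, 13, 22, 13, 18, 28]. The pivot is placed at index 0. All elements to the left of the pivot are <= 7, and all elements to the right are > 7.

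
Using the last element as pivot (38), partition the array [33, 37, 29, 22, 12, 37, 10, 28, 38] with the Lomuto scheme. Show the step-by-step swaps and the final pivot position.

Lomuto partition with pivot = 38:

Initial array: [33, 37, 29, 22, 12, 37, 10, 28, 38]

arr[0]=33 <= 38: swap with position 0, array becomes [33, 37, 29, 22, 12, 37, 10, 28, 38]
arr[1]=37 <= 38: swap with position 1, array becomes [33, 37, 29, 22, 12, 37, 10, 28, 38]
arr[2]=29 <= 38: swap with position 2, array becomes [33, 37, 29, 22, 12, 37, 10, 28, 38]
arr[3]=22 <= 38: swap with position 3, array becomes [33, 37, 29, 22, 12, 37, 10, 28, 38]
arr[4]=12 <= 38: swap with position 4, array becomes [33, 37, 29, 22, 12, 37, 10, 28, 38]
arr[5]=37 <= 38: swap with position 5, array becomes [33, 37, 29, 22, 12, 37, 10, 28, 38]
arr[6]=10 <= 38: swap with position 6, array becomes [33, 37, 29, 22, 12, 37, 10, 28, 38]
arr[7]=28 <= 38: swap with position 7, array becomes [33, 37, 29, 22, 12, 37, 10, 28, 38]

Place pivot at position 8: [33, 37, 29, 22, 12, 37, 10, 28, 38]
Pivot position: 8

After partitioning with pivot 38, the array becomes [33, 37, 29, 22, 12, 37, 10, 28, 38]. The pivot is placed at index 8. All elements to the left of the pivot are <= 38, and all elements to the right are > 38.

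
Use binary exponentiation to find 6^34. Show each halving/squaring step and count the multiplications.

Computing 6^34 by squaring (build up from 6^1; each line after the first costs one multiplication):

6^1 = 6
6^2 = (6^1)^2 = 6^2 = 36
6^4 = (6^2)^2 = 36^2 = 1296
6^8 = (6^4)^2 = 1296^2 = 1679616
6^16 = (6^8)^2 = 1679616^2 = 2821109907456
6^17 = 6 * 6^16 = 6 * 2821109907456 = 16926659444736
6^34 = (6^17)^2 = 16926659444736^2 = 286511799958070431838109696

Result: 286511799958070431838109696
Multiplications needed: 6 (6 lines after 6^1)

6^34 = 286511799958070431838109696. Using exponentiation by squaring, this requires 6 multiplications. The key idea: if the exponent is even, square the half-power; if odd, multiply by the base once.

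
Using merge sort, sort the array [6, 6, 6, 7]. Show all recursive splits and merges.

Merge sort trace:

Split: [6, 6, 6, 7] -> [6, 6] and [6, 7]
  Split: [6, 6] -> [6] and [6]
  Merge: [6] + [6] -> [6, 6]
  Split: [6, 7] -> [6] and [7]
  Merge: [6] + [7] -> [6, 7]
Merge: [6, 6] + [6, 7] -> [6, 6, 6, 7]

Final sorted array: [6, 6, 6, 7]

The merge sort proceeds by recursively splitting the array and merging sorted halves.
After all merges, the sorted array is [6, 6, 6, 7].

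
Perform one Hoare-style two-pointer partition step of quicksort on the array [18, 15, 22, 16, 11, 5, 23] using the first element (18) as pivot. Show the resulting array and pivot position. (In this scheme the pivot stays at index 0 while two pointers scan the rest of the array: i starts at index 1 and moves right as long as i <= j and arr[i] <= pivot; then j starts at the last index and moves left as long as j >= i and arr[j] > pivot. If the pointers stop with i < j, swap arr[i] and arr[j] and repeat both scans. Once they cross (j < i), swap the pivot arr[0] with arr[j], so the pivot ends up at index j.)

Hoare-style two-pointer partition with pivot = 18:

Initial array: [18, 15, 22, 16, 11, 5, 23]

Pointers start at i = 1, j = 6.
i stops at index 2 (arr[2]=22 > 18), j stops at index 5 (arr[5]=5 <= 18): swap arr[2] and arr[5], array becomes [18, 15, 5, 16, 11, 22, 23]
i ends at 5, j ends at 4: the pointers have crossed (j < i), so scanning stops.

Swap pivot arr[0] with arr[4] to place pivot at position 4: [11, 15, 5, 16, 18, 22, 23]
Pivot position: 4

After partitioning with pivot 18, the array becomes [11, 15, 5, 16, 18, 22, 23]. The pivot is placed at index 4. All elements to the left of the pivot are <= 18, and all elements to the right are > 18.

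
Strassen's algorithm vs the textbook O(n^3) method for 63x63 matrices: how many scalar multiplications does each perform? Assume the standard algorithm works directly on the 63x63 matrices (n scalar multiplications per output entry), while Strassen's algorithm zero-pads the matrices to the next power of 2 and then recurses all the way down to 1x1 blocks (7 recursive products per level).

Matrix multiplication for 63x63 matrices:

Strassen's algorithm requires power-of-2 dimensions. Pad 63x63 to 64x64 (next power of 2).

Standard algorithm: 63^3 = 250047 multiplications
Strassen's algorithm: 7^(log2(64)) = 7^6 = 117649 multiplications
Savings: 250047 - 117649 = 132398 multiplications

Standard: 250047 multiplications (63^3). Strassen: 117649 multiplications (7^6, after padding to 64x64). Strassen reduces 8 recursive multiplications to 7 at each level.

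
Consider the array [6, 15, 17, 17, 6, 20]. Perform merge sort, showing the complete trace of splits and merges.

Merge sort trace:

Split: [6, 15, 17, 17, 6, 20] -> [6, 15, 17] and [17, 6, 20]
  Split: [6, 15, 17] -> [6] and [15, 17]
    Split: [15, 17] -> [15] and [17]
    Merge: [15] + [17] -> [15, 17]
  Merge: [6] + [15, 17] -> [6, 15, 17]
  Split: [17, 6, 20] -> [17] and [6, 20]
    Split: [6, 20] -> [6] and [20]
    Merge: [6] + [20] -> [6, 20]
  Merge: [17] + [6, 20] -> [6, 17, 20]
Merge: [6, 15, 17] + [6, 17, 20] -> [6, 6, 15, 17, 17, 20]

Final sorted array: [6, 6, 15, 17, 17, 20]

The merge sort proceeds by recursively splitting the array and merging sorted halves.
After all merges, the sorted array is [6, 6, 15, 17, 17, 20].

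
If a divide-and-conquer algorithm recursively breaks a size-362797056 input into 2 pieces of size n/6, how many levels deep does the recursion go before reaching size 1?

For divide and conquer with division factor 6:

Problem sizes at each level:
Level 0: 362797056
Level 1: 60466176
Level 2: 10077696
Level 3: 1679616
Level 4: 279936
Level 5: 46656
Level 6: 7776
Level 7: 1296
Level 8: 216
Level 9: 36
Level 10: 6
Level 11: 1

The root is level 0 and the size-1 base case is level 11 (the tree spans levels 0 through 11, i.e. 12 levels counting the root), so the depth is the number of divisions: log_6(362797056) = 11

The recursion tree depth is log_6(362797056) = 11. At each level, the problem size is divided by 6, so it takes 11 divisions to reduce to a base case of size 1. The algorithm makes 2 recursive calls at each level.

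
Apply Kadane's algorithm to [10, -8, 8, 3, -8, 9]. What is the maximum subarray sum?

Using Kadane's algorithm on [10, -8, 8, 3, -8, 9]:

Scanning through the array:
Position 1 (value -8): max_ending_here = 2, max_so_far = 10
Position 2 (value 8): max_ending_here = 10, max_so_far = 10
Position 3 (value 3): max_ending_here = 13, max_so_far = 13
Position 4 (value -8): max_ending_here = 5, max_so_far = 13
Position 5 (value 9): max_ending_here = 14, max_so_far = 14

Maximum subarray: [10, -8, 8, 3, -8, 9]
Maximum sum: 14

The maximum subarray is [10, -8, 8, 3, -8, 9] with sum 14. This subarray runs from index 0 to index 5.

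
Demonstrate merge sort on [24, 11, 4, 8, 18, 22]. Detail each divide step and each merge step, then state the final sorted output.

Merge sort trace:

Split: [24, 11, 4, 8, 18, 22] -> [24, 11, 4] and [8, 18, 22]
  Split: [24, 11, 4] -> [24] and [11, 4]
    Split: [11, 4] -> [11] and [4]
    Merge: [11] + [4] -> [4, 11]
  Merge: [24] + [4, 11] -> [4, 11, 24]
  Split: [8, 18, 22] -> [8] and [18, 22]
    Split: [18, 22] -> [18] and [22]
    Merge: [18] + [22] -> [18, 22]
  Merge: [8] + [18, 22] -> [8, 18, 22]
Merge: [4, 11, 24] + [8, 18, 22] -> [4, 8, 11, 18, 22, 24]

Final sorted array: [4, 8, 11, 18, 22, 24]

The merge sort proceeds by recursively splitting the array and merging sorted halves.
After all merges, the sorted array is [4, 8, 11, 18, 22, 24].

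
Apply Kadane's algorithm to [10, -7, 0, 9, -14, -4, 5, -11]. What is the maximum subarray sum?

Using Kadane's algorithm on [10, -7, 0, 9, -14, -4, 5, -11]:

Scanning through the array:
Position 1 (value -7): max_ending_here = 3, max_so_far = 10
Position 2 (value 0): max_ending_here = 3, max_so_far = 10
Position 3 (value 9): max_ending_here = 12, max_so_far = 12
Position 4 (value -14): max_ending_here = -2, max_so_far = 12
Position 5 (value -4): max_ending_here = -4, max_so_far = 12
Position 6 (value 5): max_ending_here = 5, max_so_far = 12
Position 7 (value -11): max_ending_here = -6, max_so_far = 12

Maximum subarray: [10, -7, 0, 9]
Maximum sum: 12

The maximum subarray is [10, -7, 0, 9] with sum 12. This subarray runs from index 0 to index 3.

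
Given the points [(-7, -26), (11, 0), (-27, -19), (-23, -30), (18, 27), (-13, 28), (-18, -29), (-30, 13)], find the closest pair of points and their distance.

Computing all pairwise distances among 8 points:

d((-7, -26), (11, 0)) = 31.6228
d((-7, -26), (-27, -19)) = 21.1896
d((-7, -26), (-23, -30)) = 16.4924
d((-7, -26), (18, 27)) = 58.6003
d((-7, -26), (-13, 28)) = 54.3323
d((-7, -26), (-18, -29)) = 11.4018
d((-7, -26), (-30, 13)) = 45.2769
d((11, 0), (-27, -19)) = 42.4853
d((11, 0), (-23, -30)) = 45.3431
d((11, 0), (18, 27)) = 27.8927
d((11, 0), (-13, 28)) = 36.8782
d((11, 0), (-18, -29)) = 41.0122
d((11, 0), (-30, 13)) = 43.0116
d((-27, -19), (-23, -30)) = 11.7047
d((-27, -19), (18, 27)) = 64.3506
d((-27, -19), (-13, 28)) = 49.0408
d((-27, -19), (-18, -29)) = 13.4536
d((-27, -19), (-30, 13)) = 32.1403
d((-23, -30), (18, 27)) = 70.214
d((-23, -30), (-13, 28)) = 58.8558
d((-23, -30), (-18, -29)) = 5.099 <-- minimum
d((-23, -30), (-30, 13)) = 43.566
d((18, 27), (-13, 28)) = 31.0161
d((18, 27), (-18, -29)) = 66.5733
d((18, 27), (-30, 13)) = 50.0
d((-13, 28), (-18, -29)) = 57.2189
d((-13, 28), (-30, 13)) = 22.6716
d((-18, -29), (-30, 13)) = 43.6807

Closest pair: (-23, -30) and (-18, -29) with distance 5.099

The closest pair is (-23, -30) and (-18, -29) with Euclidean distance 5.099. For 8 points, brute-force pairwise comparison is shown above. For large n, the divide-and-conquer algorithm (sort by x, recurse on halves, check the dividing strip) achieves O(n log n).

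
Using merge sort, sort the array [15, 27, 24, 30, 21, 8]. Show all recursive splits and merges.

Merge sort trace:

Split: [15, 27, 24, 30, 21, 8] -> [15, 27, 24] and [30, 21, 8]
  Split: [15, 27, 24] -> [15] and [27, 24]
    Split: [27, 24] -> [27] and [24]
    Merge: [27] + [24] -> [24, 27]
  Merge: [15] + [24, 27] -> [15, 24, 27]
  Split: [30, 21, 8] -> [30] and [21, 8]
    Split: [21, 8] -> [21] and [8]
    Merge: [21] + [8] -> [8, 21]
  Merge: [30] + [8, 21] -> [8, 21, 30]
Merge: [15, 24, 27] + [8, 21, 30] -> [8, 15, 21, 24, 27, 30]

Final sorted array: [8, 15, 21, 24, 27, 30]

The merge sort proceeds by recursively splitting the array and merging sorted halves.
After all merges, the sorted array is [8, 15, 21, 24, 27, 30].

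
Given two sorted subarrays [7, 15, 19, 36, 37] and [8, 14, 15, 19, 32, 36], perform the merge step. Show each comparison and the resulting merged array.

Merging process:

Compare 7 vs 8: take 7 from left. Merged: [7]
Compare 15 vs 8: take 8 from right. Merged: [7, 8]
Compare 15 vs 14: take 14 from right. Merged: [7, 8, 14]
Compare 15 vs 15: take 15 from left. Merged: [7, 8, 14, 15]
Compare 19 vs 15: take 15 from right. Merged: [7, 8, 14, 15, 15]
Compare 19 vs 19: take 19 from left. Merged: [7, 8, 14, 15, 15, 19]
Compare 36 vs 19: take 19 from right. Merged: [7, 8, 14, 15, 15, 19, 19]
Compare 36 vs 32: take 32 from right. Merged: [7, 8, 14, 15, 15, 19, 19, 32]
Compare 36 vs 36: take 36 from left. Merged: [7, 8, 14, 15, 15, 19, 19, 32, 36]
Compare 37 vs 36: take 36 from right. Merged: [7, 8, 14, 15, 15, 19, 19, 32, 36, 36]
Append remaining from left: [37]. Merged: [7, 8, 14, 15, 15, 19, 19, 32, 36, 36, 37]

Final merged array: [7, 8, 14, 15, 15, 19, 19, 32, 36, 36, 37]
Total comparisons: 10

The merged array is [7, 8, 14, 15, 15, 19, 19, 32, 36, 36, 37], requiring 10 comparisons. The merge step runs in O(n) time where n is the total number of elements.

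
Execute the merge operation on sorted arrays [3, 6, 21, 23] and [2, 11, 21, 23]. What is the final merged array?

Merging process:

Compare 3 vs 2: take 2 from right. Merged: [2]
Compare 3 vs 11: take 3 from left. Merged: [2, 3]
Compare 6 vs 11: take 6 from left. Merged: [2, 3, 6]
Compare 21 vs 11: take 11 from right. Merged: [2, 3, 6, 11]
Compare 21 vs 21: take 21 from left. Merged: [2, 3, 6, 11, 21]
Compare 23 vs 21: take 21 from right. Merged: [2, 3, 6, 11, 21, 21]
Compare 23 vs 23: take 23 from left. Merged: [2, 3, 6, 11, 21, 21, 23]
Append remaining from right: [23]. Merged: [2, 3, 6, 11, 21, 21, 23, 23]

Final merged array: [2, 3, 6, 11, 21, 21, 23, 23]
Total comparisons: 7

The merged array is [2, 3, 6, 11, 21, 21, 23, 23], requiring 7 comparisons. The merge step runs in O(n) time where n is the total number of elements.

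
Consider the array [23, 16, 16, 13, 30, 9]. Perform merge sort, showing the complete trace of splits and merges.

Merge sort trace:

Split: [23, 16, 16, 13, 30, 9] -> [23, 16, 16] and [13, 30, 9]
  Split: [23, 16, 16] -> [23] and [16, 16]
    Split: [16, 16] -> [16] and [16]
    Merge: [16] + [16] -> [16, 16]
  Merge: [23] + [16, 16] -> [16, 16, 23]
  Split: [13, 30, 9] -> [13] and [30, 9]
    Split: [30, 9] -> [30] and [9]
    Merge: [30] + [9] -> [9, 30]
  Merge: [13] + [9, 30] -> [9, 13, 30]
Merge: [16, 16, 23] + [9, 13, 30] -> [9, 13, 16, 16, 23, 30]

Final sorted array: [9, 13, 16, 16, 23, 30]

The merge sort proceeds by recursively splitting the array and merging sorted halves.
After all merges, the sorted array is [9, 13, 16, 16, 23, 30].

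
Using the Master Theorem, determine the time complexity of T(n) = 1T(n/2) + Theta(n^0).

Master Theorem for T(n) = 1T(n/2) + O(n^0):

a = 1, b = 2, c = 0
log_b(a) = log_2(1) = 0.0000

Case 2: c = 0 = log_2(1) = 0.0000
T(n) = O(n^0 log n) = O(log n)

For T(n) = 1T(n/2) + O(n^0): log_2(1) = 0.0000. This is Case 2 of the Master Theorem (c = log_b(a), equal work at all levels), giving O(log n).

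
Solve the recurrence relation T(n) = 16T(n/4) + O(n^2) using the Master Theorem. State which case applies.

Master Theorem for T(n) = 16T(n/4) + O(n^2):

a = 16, b = 4, c = 2
log_b(a) = log_4(16) = 2.0000

Case 2: c = 2 = log_4(16) = 2.0000
T(n) = O(n^2 log n) = O(n^2 log n)

For T(n) = 16T(n/4) + O(n^2): log_4(16) = 2.0000. This is Case 2 of the Master Theorem (c = log_b(a), equal work at all levels), giving O(n^2 log n).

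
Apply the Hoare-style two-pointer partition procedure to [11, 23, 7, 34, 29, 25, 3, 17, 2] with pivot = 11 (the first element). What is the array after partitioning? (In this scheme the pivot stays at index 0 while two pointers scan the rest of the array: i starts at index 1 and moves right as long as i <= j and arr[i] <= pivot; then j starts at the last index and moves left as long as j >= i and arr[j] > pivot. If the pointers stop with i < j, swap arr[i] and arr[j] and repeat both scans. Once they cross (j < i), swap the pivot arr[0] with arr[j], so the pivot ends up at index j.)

Hoare-style two-pointer partition with pivot = 11:

Initial array: [11, 23, 7, 34, 29, 25, 3, 17, 2]

Pointers start at i = 1, j = 8.
i stops at index 1 (arr[1]=23 > 11), j stops at index 8 (arr[8]=2 <= 11): swap arr[1] and arr[8], array becomes [11, 2, 7, 34, 29, 25, 3, 17, 23]
i stops at index 3 (arr[3]=34 > 11), j stops at index 6 (arr[6]=3 <= 11): swap arr[3] and arr[6], array becomes [11, 2, 7, 3, 29, 25, 34, 17, 23]
i ends at 4, j ends at 3: the pointers have crossed (j < i), so scanning stops.

Swap pivot arr[0] with arr[3] to place pivot at position 3: [3, 2, 7, 11, 29, 25, 34, 17, 23]
Pivot position: 3

After partitioning with pivot 11, the array becomes [3, 2, 7, 11, 29, 25, 34, 17, 23]. The pivot is placed at index 3. All elements to the left of the pivot are <= 11, and all elements to the right are > 11.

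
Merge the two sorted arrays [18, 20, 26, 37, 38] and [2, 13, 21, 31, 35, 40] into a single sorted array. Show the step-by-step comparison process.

Merging process:

Compare 18 vs 2: take 2 from right. Merged: [2]
Compare 18 vs 13: take 13 from right. Merged: [2, 13]
Compare 18 vs 21: take 18 from left. Merged: [2, 13, 18]
Compare 20 vs 21: take 20 from left. Merged: [2, 13, 18, 20]
Compare 26 vs 21: take 21 from right. Merged: [2, 13, 18, 20, 21]
Compare 26 vs 31: take 26 from left. Merged: [2, 13, 18, 20, 21, 26]
Compare 37 vs 31: take 31 from right. Merged: [2, 13, 18, 20, 21, 26, 31]
Compare 37 vs 35: take 35 from right. Merged: [2, 13, 18, 20, 21, 26, 31, 35]
Compare 37 vs 40: take 37 from left. Merged: [2, 13, 18, 20, 21, 26, 31, 35, 37]
Compare 38 vs 40: take 38 from left. Merged: [2, 13, 18, 20, 21, 26, 31, 35, 37, 38]
Append remaining from right: [40]. Merged: [2, 13, 18, 20, 21, 26, 31, 35, 37, 38, 40]

Final merged array: [2, 13, 18, 20, 21, 26, 31, 35, 37, 38, 40]
Total comparisons: 10

The merged array is [2, 13, 18, 20, 21, 26, 31, 35, 37, 38, 40], requiring 10 comparisons. The merge step runs in O(n) time where n is the total number of elements.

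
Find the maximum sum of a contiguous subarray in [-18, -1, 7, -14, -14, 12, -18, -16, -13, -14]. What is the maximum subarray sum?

Using Kadane's algorithm on [-18, -1, 7, -14, -14, 12, -18, -16, -13, -14]:

Scanning through the array:
Position 1 (value -1): max_ending_here = -1, max_so_far = -1
Position 2 (value 7): max_ending_here = 7, max_so_far = 7
Position 3 (value -14): max_ending_here = -7, max_so_far = 7
Position 4 (value -14): max_ending_here = -14, max_so_far = 7
Position 5 (value 12): max_ending_here = 12, max_so_far = 12
Position 6 (value -18): max_ending_here = -6, max_so_far = 12
Position 7 (value -16): max_ending_here = -16, max_so_far = 12
Position 8 (value -13): max_ending_here = -13, max_so_far = 12
Position 9 (value -14): max_ending_here = -14, max_so_far = 12

Maximum subarray: [12]
Maximum sum: 12

The maximum subarray is [12] with sum 12. This subarray runs from index 5 to index 5.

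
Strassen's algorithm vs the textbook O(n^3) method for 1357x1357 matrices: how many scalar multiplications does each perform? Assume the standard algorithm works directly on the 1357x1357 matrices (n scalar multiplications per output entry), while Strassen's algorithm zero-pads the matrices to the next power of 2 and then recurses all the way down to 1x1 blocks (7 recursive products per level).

Matrix multiplication for 1357x1357 matrices:

Strassen's algorithm requires power-of-2 dimensions. Pad 1357x1357 to 2048x2048 (next power of 2).

Standard algorithm: 1357^3 = 2498846293 multiplications
Strassen's algorithm: 7^(log2(2048)) = 7^11 = 1977326743 multiplications
Savings: 2498846293 - 1977326743 = 521519550 multiplications

Standard: 2498846293 multiplications (1357^3). Strassen: 1977326743 multiplications (7^11, after padding to 2048x2048). Strassen reduces 8 recursive multiplications to 7 at each level.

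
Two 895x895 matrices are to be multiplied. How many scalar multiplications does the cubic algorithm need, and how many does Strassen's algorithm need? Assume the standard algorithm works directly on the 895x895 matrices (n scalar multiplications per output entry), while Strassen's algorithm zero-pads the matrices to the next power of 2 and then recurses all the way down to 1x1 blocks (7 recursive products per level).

Matrix multiplication for 895x895 matrices:

Strassen's algorithm requires power-of-2 dimensions. Pad 895x895 to 1024x1024 (next power of 2).

Standard algorithm: 895^3 = 716917375 multiplications
Strassen's algorithm: 7^(log2(1024)) = 7^10 = 282475249 multiplications
Savings: 716917375 - 282475249 = 434442126 multiplications

Standard: 716917375 multiplications (895^3). Strassen: 282475249 multiplications (7^10, after padding to 1024x1024). Strassen reduces 8 recursive multiplications to 7 at each level.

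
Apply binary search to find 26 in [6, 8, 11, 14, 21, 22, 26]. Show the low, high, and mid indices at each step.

Binary search for 26 in [6, 8, 11, 14, 21, 22, 26]:

lo=0, hi=6, mid=3, arr[mid]=14 -> 14 < 26, search right half
lo=4, hi=6, mid=5, arr[mid]=22 -> 22 < 26, search right half
lo=6, hi=6, mid=6, arr[mid]=26 -> Found target at index 6!

Binary search finds 26 at index 6 after 3 comparisons. The search repeatedly halves the search space by comparing with the middle element.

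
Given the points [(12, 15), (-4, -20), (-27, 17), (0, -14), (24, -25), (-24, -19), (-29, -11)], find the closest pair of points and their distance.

Computing all pairwise distances among 7 points:

d((12, 15), (-4, -20)) = 38.4838
d((12, 15), (-27, 17)) = 39.0512
d((12, 15), (0, -14)) = 31.3847
d((12, 15), (24, -25)) = 41.7612
d((12, 15), (-24, -19)) = 49.5177
d((12, 15), (-29, -11)) = 48.5489
d((-4, -20), (-27, 17)) = 43.566
d((-4, -20), (0, -14)) = 7.2111 <-- minimum
d((-4, -20), (24, -25)) = 28.4429
d((-4, -20), (-24, -19)) = 20.025
d((-4, -20), (-29, -11)) = 26.5707
d((-27, 17), (0, -14)) = 41.1096
d((-27, 17), (24, -25)) = 66.0681
d((-27, 17), (-24, -19)) = 36.1248
d((-27, 17), (-29, -11)) = 28.0713
d((0, -14), (24, -25)) = 26.4008
d((0, -14), (-24, -19)) = 24.5153
d((0, -14), (-29, -11)) = 29.1548
d((24, -25), (-24, -19)) = 48.3735
d((24, -25), (-29, -11)) = 54.8179
d((-24, -19), (-29, -11)) = 9.434

Closest pair: (-4, -20) and (0, -14) with distance 7.2111

The closest pair is (-4, -20) and (0, -14) with Euclidean distance 7.2111. For 7 points, brute-force pairwise comparison is shown above. For large n, the divide-and-conquer algorithm (sort by x, recurse on halves, check the dividing strip) achieves O(n log n).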